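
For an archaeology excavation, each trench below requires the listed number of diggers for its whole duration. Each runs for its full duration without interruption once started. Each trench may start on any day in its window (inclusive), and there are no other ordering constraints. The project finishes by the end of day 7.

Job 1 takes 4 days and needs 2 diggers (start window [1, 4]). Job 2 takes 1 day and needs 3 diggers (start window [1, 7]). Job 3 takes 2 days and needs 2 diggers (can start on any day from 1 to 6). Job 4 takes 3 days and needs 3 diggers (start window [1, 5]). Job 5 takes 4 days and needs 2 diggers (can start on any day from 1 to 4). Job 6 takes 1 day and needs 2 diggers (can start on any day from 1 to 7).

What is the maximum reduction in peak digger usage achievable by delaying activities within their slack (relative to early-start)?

8

Early-start peak: d1:14  d2:9  d3:7  d4:4  d5:0  d6:0  d7:0 ⇒ 14.
Leveled (Job 1@1, Job 2@1, Job 3@2, Job 4@5, Job 5@2, Job 6@4): d1:5  d2:6  d3:6  d4:6  d5:5  d6:3  d7:3 ⇒ 6.
Reduction 14 − 6 = 8.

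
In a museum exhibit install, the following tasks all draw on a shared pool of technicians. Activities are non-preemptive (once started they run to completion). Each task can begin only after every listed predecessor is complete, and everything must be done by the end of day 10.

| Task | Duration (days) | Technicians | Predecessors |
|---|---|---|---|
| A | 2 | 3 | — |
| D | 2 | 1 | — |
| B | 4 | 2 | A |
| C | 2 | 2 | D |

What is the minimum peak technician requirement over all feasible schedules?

Early-start (A@1, D@1, B@3, C@3) gives peak 4: d1:4  d2:4  d3:4  d4:4  d5:2  d6:2  d7:0  d8:0  d9:0  d10:0.
Shift D→3, C→7.
Schedule A@1, D@3, B@3, C@7: d1:3  d2:3  d3:3  d4:3  d5:2  d6:2  d7:2  d8:2  d9:0  d10:0 — peak 3.

3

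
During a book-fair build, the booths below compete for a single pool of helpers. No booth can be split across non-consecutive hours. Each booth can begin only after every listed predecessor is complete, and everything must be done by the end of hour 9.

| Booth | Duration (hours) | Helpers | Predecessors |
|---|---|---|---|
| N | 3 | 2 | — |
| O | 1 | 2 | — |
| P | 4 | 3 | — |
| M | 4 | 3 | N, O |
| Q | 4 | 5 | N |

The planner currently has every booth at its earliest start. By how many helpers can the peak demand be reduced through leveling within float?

3

Early-start peak: h1:7  h2:5  h3:5  h4:11  h5:8  h6:8  h7:8  h8:0  h9:0 ⇒ 11.
Leveled (N@1, O@1, P@1, M@4, Q@5): h1:7  h2:5  h3:5  h4:6  h5:8  h6:8  h7:8  h8:5  h9:0 ⇒ 8.
Reduction 11 − 8 = 3.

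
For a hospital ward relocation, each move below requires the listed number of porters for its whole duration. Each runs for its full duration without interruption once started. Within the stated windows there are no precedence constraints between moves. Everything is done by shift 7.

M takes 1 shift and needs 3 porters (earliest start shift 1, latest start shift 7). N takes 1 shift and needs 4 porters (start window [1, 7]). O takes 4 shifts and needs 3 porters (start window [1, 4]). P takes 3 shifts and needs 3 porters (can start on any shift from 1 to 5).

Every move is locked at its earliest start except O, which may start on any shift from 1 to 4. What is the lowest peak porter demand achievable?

10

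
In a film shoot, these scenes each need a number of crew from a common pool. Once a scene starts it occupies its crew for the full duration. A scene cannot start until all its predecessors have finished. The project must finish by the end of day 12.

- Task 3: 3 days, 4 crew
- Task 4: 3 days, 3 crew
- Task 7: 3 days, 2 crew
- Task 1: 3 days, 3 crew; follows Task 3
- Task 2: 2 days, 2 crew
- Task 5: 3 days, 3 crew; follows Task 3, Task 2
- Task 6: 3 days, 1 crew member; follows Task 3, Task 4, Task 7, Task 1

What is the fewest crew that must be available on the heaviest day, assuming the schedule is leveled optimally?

Early-start (Task 3@1, Task 4@1, Task 7@1, Task 1@4, Task 2@1, Task 5@4, Task 6@7) gives peak 11: d1:11  d2:11  d3:9  d4:6  d5:6  d6:6  d7:1  d8:1  d9:1  d10:0  d11:0  d12:0.
Shift Task 4→4, Task 7→4, Task 1→7, Task 2→7, Task 5→10, Task 6→10.
Schedule Task 3@1, Task 4@4, Task 7@4, Task 1@7, Task 2@7, Task 5@10, Task 6@10: d1:4  d2:4  d3:4  d4:5  d5:5  d6:5  d7:5  d8:5  d9:3  d10:4  d11:4  d12:4 — peak 5.
Total crew member-days = 52 over 12 days ⇒ peak ≥ ⌈52/12⌉ = 5, so 5 is optimal.

5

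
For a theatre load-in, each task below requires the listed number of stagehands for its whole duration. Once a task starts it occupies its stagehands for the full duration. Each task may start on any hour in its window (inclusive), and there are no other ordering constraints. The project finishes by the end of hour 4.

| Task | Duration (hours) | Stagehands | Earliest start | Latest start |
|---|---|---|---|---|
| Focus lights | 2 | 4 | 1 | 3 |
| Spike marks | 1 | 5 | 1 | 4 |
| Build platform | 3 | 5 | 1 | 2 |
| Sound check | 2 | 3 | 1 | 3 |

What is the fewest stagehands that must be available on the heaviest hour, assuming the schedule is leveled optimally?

Early-start (Focus lights@1, Spike marks@1, Build platform@1, Sound check@1) gives peak 17: h1:17  h2:12  h3:5  h4:0.
Shift Build platform→2, Sound check→3.
Schedule Focus lights@1, Spike marks@1, Build platform@2, Sound check@3: h1:9  h2:9  h3:8  h4:8 — peak 9.
Total stagehand-hours = 34 over 4 hours ⇒ peak ≥ ⌈34/4⌉ = 9, so 9 is optimal.

9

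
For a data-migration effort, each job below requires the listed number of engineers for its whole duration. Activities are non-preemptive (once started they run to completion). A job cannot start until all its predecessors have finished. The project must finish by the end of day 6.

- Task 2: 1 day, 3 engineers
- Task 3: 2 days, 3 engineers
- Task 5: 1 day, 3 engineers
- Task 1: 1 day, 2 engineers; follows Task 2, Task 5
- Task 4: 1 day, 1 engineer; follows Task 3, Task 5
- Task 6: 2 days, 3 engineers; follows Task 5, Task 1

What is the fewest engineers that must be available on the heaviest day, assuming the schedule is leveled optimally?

Early-start (Task 2@1, Task 3@1, Task 5@1, Task 1@2, Task 4@3, Task 6@3) gives peak 9: d1:9  d2:5  d3:4  d4:3  d5:0  d6:0.
Shift Task 3→3, Task 5→2, Task 1→3, Task 4→5, Task 6→5.
Schedule Task 2@1, Task 3@3, Task 5@2, Task 1@3, Task 4@5, Task 6@5: d1:3  d2:3  d3:5  d4:3  d5:4  d6:3 — peak 5.

5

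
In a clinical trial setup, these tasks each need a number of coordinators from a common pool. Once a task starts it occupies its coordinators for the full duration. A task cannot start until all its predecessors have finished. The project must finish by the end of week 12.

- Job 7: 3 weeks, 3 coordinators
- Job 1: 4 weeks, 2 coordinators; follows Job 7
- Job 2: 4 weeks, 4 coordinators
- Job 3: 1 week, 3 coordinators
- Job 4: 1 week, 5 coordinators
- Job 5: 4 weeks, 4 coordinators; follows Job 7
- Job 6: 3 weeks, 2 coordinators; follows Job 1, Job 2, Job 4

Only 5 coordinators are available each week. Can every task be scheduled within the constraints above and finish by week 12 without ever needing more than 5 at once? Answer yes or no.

no

Total coordinator-weeks = 63; over 12 weeks the average is 63/12 > 5, so some week must exceed 5.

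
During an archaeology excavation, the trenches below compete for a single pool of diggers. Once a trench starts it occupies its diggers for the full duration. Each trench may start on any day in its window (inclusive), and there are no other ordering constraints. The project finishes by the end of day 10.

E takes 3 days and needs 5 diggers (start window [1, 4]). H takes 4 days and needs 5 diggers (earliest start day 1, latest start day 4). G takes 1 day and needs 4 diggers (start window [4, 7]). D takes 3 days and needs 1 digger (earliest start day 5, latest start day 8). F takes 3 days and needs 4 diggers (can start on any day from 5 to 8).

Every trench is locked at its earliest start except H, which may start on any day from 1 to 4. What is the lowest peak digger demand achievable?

10

H@1: d1:10  d2:10  d3:10  d4:9  d5:5  d6:5  d7:5  d8:0  d9:0  d10:0 → peak 10
H@2: d1:5  d2:10  d3:10  d4:9  d5:10  d6:5  d7:5  d8:0  d9:0  d10:0 → peak 10
H@3: d1:5  d2:5  d3:10  d4:9  d5:10  d6:10  d7:5  d8:0  d9:0  d10:0 → peak 10
H@4: d1:5  d2:5  d3:5  d4:9  d5:10  d6:10  d7:10  d8:0  d9:0  d10:0 → peak 10
Best is H@1, peak 10.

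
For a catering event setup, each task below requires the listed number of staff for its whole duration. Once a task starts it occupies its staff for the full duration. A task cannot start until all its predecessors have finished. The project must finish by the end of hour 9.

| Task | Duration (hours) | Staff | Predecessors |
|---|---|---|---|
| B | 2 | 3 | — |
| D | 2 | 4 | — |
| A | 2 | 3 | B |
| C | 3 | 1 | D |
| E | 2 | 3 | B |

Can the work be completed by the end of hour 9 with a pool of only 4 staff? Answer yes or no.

Schedule B@1, D@3, A@5, C@5, E@7: h1:3  h2:3  h3:4  h4:4  h5:4  h6:4  h7:4  h8:3  h9:0 — peak 4 ≤ 4.

yes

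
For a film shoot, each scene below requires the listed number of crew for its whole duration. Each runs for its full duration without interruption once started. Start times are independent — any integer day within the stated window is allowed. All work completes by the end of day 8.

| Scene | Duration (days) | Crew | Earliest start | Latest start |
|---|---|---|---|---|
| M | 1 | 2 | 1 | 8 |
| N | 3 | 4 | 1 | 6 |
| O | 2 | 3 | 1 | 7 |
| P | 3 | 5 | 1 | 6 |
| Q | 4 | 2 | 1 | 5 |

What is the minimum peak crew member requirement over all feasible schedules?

Early-start (M@1, N@1, O@1, P@1, Q@1) gives peak 16: d1:16  d2:14  d3:11  d4:2  d5:0  d6:0  d7:0  d8:0.
Shift O→4, P→6, Q→2.
Schedule M@1, N@1, O@4, P@6, Q@2: d1:6  d2:6  d3:6  d4:5  d5:5  d6:5  d7:5  d8:5 — peak 6.
Total crew member-days = 43 over 8 days ⇒ peak ≥ ⌈43/8⌉ = 6, so 6 is optimal.

6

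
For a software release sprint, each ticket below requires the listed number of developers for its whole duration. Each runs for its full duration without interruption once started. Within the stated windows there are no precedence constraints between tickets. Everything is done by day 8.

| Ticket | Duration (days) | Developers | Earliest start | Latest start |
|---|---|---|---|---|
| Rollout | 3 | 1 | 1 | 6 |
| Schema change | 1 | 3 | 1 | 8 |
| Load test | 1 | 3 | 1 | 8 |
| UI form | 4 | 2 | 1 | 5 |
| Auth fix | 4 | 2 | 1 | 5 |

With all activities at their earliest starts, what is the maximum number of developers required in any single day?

Early-start schedule: Rollout@1, Schema change@1, Load test@1, UI form@1, Auth fix@1.
Load per day: day 1: 11, day 2: 5, day 3: 5, day 4: 4, day 5: 0, day 6: 0, day 7: 0, day 8: 0.
Peak is 11.

11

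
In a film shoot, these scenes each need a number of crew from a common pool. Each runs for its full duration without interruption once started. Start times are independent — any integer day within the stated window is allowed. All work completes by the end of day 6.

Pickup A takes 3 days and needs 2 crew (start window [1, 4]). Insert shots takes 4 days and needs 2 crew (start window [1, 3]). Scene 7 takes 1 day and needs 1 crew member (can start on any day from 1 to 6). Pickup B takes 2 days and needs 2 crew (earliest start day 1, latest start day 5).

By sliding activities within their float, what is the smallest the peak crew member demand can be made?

Early-start (Pickup A@1, Insert shots@1, Scene 7@1, Pickup B@1) gives peak 7: d1:7  d2:6  d3:4  d4:2  d5:0  d6:0.
Shift Scene 7→4, Pickup B→5.
Schedule Pickup A@1, Insert shots@1, Scene 7@4, Pickup B@5: d1:4  d2:4  d3:4  d4:3  d5:2  d6:2 — peak 4.
Total crew member-days = 19 over 6 days ⇒ peak ≥ ⌈19/6⌉ = 4, so 4 is optimal.

4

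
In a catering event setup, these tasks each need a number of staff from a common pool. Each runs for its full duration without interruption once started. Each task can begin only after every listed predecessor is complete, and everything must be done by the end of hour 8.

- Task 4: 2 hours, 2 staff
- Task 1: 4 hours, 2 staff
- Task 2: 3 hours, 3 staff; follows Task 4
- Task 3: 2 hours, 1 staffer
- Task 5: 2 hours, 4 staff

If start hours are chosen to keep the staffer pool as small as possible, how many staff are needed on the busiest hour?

Early-start (Task 4@1, Task 1@1, Task 2@3, Task 3@1, Task 5@1) gives peak 9: h1:9  h2:9  h3:5  h4:5  h5:3  h6:0  h7:0  h8:0.
Shift Task 5→6.
Schedule Task 4@1, Task 1@1, Task 2@3, Task 3@1, Task 5@6: h1:5  h2:5  h3:5  h4:5  h5:3  h6:4  h7:4  h8:0 — peak 5.

5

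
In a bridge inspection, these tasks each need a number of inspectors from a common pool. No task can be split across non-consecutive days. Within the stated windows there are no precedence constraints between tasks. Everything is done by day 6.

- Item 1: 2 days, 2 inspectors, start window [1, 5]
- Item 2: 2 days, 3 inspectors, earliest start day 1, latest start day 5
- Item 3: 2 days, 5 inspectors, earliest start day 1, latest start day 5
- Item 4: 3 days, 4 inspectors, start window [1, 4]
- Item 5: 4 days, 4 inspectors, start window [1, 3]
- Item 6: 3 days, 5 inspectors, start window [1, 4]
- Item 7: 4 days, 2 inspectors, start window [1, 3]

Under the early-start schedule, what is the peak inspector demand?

25

Early-start schedule: Item 1@1, Item 2@1, Item 3@1, Item 4@1, Item 5@1, Item 6@1, Item 7@1.
Load per day: day 1: 25, day 2: 25, day 3: 15, day 4: 6, day 5: 0, day 6: 0.
Peak is 25.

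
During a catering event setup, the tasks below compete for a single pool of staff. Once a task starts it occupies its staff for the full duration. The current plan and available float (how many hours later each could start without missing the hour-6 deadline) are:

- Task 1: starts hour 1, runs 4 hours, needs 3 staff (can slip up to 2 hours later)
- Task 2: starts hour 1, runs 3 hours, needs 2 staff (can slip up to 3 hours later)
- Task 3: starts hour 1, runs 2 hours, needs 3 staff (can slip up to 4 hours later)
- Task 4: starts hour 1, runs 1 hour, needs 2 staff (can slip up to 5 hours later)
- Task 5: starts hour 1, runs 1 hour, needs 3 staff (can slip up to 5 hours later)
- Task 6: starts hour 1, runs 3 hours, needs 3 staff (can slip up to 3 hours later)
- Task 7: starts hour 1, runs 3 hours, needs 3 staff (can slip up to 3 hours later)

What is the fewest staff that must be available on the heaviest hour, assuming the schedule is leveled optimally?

Early-start (Task 1@1, Task 2@1, Task 3@1, Task 4@1, Task 5@1, Task 6@1, Task 7@1) gives peak 19: h1:19  h2:14  h3:11  h4:3  h5:0  h6:0.
Shift Task 4→3, Task 5→5, Task 6→4, Task 7→4.
Schedule Task 1@1, Task 2@1, Task 3@1, Task 4@3, Task 5@5, Task 6@4, Task 7@4: h1:8  h2:8  h3:7  h4:9  h5:9  h6:6 — peak 9.

9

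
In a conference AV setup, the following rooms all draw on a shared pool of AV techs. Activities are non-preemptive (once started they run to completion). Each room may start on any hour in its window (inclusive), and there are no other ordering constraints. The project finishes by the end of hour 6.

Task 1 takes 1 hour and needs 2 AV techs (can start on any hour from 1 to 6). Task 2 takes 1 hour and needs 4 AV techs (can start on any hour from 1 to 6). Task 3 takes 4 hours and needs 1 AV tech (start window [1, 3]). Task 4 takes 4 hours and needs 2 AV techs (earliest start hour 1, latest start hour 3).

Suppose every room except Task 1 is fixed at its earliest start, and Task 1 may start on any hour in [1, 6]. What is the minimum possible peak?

Task 1@1: h1:9  h2:3  h3:3  h4:3  h5:0  h6:0 → peak 9
Task 1@2: h1:7  h2:5  h3:3  h4:3  h5:0  h6:0 → peak 7
Task 1@3: h1:7  h2:3  h3:5  h4:3  h5:0  h6:0 → peak 7
Task 1@4: h1:7  h2:3  h3:3  h4:5  h5:0  h6:0 → peak 7
Task 1@5: h1:7  h2:3  h3:3  h4:3  h5:2  h6:0 → peak 7
Task 1@6: h1:7  h2:3  h3:3  h4:3  h5:0  h6:2 → peak 7
Best is Task 1@2, peak 7.

7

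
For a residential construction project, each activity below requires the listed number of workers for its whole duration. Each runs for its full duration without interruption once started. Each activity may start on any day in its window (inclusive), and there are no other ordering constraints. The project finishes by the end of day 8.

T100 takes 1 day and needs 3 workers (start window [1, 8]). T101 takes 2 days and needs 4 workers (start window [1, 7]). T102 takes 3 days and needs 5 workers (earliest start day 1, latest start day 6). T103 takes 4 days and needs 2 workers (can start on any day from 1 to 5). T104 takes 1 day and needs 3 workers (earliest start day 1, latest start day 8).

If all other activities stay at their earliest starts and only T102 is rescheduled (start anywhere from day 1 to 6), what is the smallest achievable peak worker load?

T102@1: d1:17  d2:11  d3:7  d4:2  d5:0  d6:0  d7:0  d8:0 → peak 17
T102@2: d1:12  d2:11  d3:7  d4:7  d5:0  d6:0  d7:0  d8:0 → peak 12
T102@3: d1:12  d2:6  d3:7  d4:7  d5:5  d6:0  d7:0  d8:0 → peak 12
T102@4: d1:12  d2:6  d3:2  d4:7  d5:5  d6:5  d7:0  d8:0 → peak 12
T102@5: d1:12  d2:6  d3:2  d4:2  d5:5  d6:5  d7:5  d8:0 → peak 12
T102@6: d1:12  d2:6  d3:2  d4:2  d5:0  d6:5  d7:5  d8:5 → peak 12
Best is T102@2, peak 12.

12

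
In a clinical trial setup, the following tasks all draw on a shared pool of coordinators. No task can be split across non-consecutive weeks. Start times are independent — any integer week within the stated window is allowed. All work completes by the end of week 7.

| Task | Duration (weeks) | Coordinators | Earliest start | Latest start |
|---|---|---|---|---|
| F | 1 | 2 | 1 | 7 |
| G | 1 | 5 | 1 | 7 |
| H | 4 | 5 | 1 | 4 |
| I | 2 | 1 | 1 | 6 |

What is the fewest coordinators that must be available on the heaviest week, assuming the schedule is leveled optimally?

5

Early-start (F@1, G@1, H@1, I@1) gives peak 13: w1:13  w2:6  w3:5  w4:5  w5:0  w6:0  w7:0.
Shift G→3, H→4.
Schedule F@1, G@3, H@4, I@1: w1:3  w2:1  w3:5  w4:5  w5:5  w6:5  w7:5 — peak 5.
Total coordinator-weeks = 29 over 7 weeks ⇒ peak ≥ ⌈29/7⌉ = 5, so 5 is optimal.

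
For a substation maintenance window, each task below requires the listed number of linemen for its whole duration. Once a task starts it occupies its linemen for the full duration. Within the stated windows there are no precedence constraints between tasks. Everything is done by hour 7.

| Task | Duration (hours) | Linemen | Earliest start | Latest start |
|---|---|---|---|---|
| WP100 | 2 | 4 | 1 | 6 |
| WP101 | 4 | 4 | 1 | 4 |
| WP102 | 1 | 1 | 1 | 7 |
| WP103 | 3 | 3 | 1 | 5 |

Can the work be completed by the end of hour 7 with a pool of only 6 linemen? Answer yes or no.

The minimum achievable peak is 7; 6 < 7, so no feasible schedule stays within the cap.

no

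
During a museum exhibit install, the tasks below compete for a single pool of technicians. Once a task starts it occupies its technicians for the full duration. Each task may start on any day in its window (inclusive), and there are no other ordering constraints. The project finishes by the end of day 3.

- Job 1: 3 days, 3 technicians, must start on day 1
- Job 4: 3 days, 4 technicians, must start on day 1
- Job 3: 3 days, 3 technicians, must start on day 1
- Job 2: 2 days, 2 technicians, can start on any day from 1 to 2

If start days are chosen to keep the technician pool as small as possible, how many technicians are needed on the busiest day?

12

Schedule Job 1@1, Job 4@1, Job 3@1, Job 2@1: d1:12  d2:12  d3:10 — peak 12.
Total technician-days = 34 over 3 days ⇒ peak ≥ ⌈34/3⌉ = 12, so 12 is optimal.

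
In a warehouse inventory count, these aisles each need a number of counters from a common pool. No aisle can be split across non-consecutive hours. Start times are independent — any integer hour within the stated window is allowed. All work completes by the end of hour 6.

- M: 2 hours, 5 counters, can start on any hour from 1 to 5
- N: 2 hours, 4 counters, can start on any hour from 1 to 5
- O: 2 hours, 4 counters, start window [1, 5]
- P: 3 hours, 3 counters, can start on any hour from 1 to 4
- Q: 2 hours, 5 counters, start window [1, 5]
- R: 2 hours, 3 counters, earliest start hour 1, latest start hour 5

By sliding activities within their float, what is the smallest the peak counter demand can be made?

Early-start (M@1, N@1, O@1, P@1, Q@1, R@1) gives peak 24: h1:24  h2:24  h3:3  h4:0  h5:0  h6:0.
Shift O→3, P→3, Q→5, R→3.
Schedule M@1, N@1, O@3, P@3, Q@5, R@3: h1:9  h2:9  h3:10  h4:10  h5:8  h6:5 — peak 10.

10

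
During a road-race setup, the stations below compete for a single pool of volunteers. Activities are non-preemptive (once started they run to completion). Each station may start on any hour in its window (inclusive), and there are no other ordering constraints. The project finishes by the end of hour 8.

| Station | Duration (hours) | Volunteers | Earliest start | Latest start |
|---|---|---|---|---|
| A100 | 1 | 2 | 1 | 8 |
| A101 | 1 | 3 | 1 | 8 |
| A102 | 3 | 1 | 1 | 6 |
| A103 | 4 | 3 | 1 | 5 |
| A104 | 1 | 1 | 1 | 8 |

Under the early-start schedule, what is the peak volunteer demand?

Early-start schedule: A100@1, A101@1, A102@1, A103@1, A104@1.
Load per hour: hour 1: 10, hour 2: 4, hour 3: 4, hour 4: 3, hour 5: 0, hour 6: 0, hour 7: 0, hour 8: 0.
Peak is 10.

10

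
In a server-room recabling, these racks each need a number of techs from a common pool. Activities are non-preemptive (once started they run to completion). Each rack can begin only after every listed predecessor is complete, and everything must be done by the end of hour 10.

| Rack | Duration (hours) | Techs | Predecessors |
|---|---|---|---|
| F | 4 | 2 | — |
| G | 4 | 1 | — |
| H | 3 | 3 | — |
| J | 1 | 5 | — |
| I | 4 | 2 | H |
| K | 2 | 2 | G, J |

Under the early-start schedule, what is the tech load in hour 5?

At early start, hour 5 has: I, K.
Demand: 2 + 2 = 4.

4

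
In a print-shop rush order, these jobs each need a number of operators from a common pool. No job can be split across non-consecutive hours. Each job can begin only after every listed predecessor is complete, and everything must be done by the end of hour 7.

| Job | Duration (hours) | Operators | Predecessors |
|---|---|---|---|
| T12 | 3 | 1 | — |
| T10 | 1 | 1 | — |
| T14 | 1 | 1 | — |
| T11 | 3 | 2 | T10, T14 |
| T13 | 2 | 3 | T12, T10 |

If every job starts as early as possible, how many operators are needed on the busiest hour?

Early-start schedule: T12@1, T10@1, T14@1, T11@2, T13@4.
Load per hour: hour 1: 3, hour 2: 3, hour 3: 3, hour 4: 5, hour 5: 3, hour 6: 0, hour 7: 0.
Peak is 5.

5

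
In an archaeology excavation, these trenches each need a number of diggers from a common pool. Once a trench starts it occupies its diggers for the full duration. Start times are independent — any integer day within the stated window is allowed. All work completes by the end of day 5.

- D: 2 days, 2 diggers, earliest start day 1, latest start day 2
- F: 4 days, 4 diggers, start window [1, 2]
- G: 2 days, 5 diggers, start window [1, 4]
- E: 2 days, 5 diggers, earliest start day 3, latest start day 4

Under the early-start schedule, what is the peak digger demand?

Early-start schedule: D@1, F@1, G@1, E@3.
Load per day: day 1: 11, day 2: 11, day 3: 9, day 4: 9, day 5: 0.
Peak is 11.

11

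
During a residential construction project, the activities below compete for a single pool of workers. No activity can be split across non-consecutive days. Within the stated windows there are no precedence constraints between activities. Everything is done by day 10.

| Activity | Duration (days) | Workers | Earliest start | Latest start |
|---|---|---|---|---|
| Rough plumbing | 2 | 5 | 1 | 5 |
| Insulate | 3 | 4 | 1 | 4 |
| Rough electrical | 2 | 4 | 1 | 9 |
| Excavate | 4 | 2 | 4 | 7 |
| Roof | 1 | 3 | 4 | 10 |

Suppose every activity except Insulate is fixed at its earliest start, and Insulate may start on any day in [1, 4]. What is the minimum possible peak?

Insulate@1: d1:13  d2:13  d3:4  d4:5  d5:2  d6:2  d7:2  d8:0  d9:0  d10:0 → peak 13
Insulate@2: d1:9  d2:13  d3:4  d4:9  d5:2  d6:2  d7:2  d8:0  d9:0  d10:0 → peak 13
Insulate@3: d1:9  d2:9  d3:4  d4:9  d5:6  d6:2  d7:2  d8:0  d9:0  d10:0 → peak 9
Insulate@4: d1:9  d2:9  d3:0  d4:9  d5:6  d6:6  d7:2  d8:0  d9:0  d10:0 → peak 9
Best is Insulate@3, peak 9.

9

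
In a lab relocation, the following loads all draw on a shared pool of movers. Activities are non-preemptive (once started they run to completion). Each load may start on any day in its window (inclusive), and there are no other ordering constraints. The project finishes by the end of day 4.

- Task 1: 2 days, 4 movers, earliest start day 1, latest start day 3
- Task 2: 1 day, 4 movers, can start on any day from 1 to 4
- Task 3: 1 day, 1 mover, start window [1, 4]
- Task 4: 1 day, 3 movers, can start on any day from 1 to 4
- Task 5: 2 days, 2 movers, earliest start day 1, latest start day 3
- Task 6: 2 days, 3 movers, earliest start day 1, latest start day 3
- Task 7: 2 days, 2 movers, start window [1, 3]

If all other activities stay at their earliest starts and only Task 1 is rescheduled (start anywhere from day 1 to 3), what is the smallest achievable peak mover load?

Task 1@1: d1:19  d2:11  d3:0  d4:0 → peak 19
Task 1@2: d1:15  d2:11  d3:4  d4:0 → peak 15
Task 1@3: d1:15  d2:7  d3:4  d4:4 → peak 15
Best is Task 1@2, peak 15.

15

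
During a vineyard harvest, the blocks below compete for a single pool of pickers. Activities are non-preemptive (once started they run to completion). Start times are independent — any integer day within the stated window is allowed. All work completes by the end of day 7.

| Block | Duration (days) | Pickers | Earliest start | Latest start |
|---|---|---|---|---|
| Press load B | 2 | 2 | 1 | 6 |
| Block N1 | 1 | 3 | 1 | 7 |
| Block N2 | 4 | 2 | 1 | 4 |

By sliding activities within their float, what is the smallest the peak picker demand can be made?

3

Early-start (Press load B@1, Block N1@1, Block N2@1) gives peak 7: d1:7  d2:4  d3:2  d4:2  d5:0  d6:0  d7:0.
Shift Block N1→3, Block N2→4.
Schedule Press load B@1, Block N1@3, Block N2@4: d1:2  d2:2  d3:3  d4:2  d5:2  d6:2  d7:2 — peak 3.
Total picker-days = 15 over 7 days ⇒ peak ≥ ⌈15/7⌉ = 3, so 3 is optimal.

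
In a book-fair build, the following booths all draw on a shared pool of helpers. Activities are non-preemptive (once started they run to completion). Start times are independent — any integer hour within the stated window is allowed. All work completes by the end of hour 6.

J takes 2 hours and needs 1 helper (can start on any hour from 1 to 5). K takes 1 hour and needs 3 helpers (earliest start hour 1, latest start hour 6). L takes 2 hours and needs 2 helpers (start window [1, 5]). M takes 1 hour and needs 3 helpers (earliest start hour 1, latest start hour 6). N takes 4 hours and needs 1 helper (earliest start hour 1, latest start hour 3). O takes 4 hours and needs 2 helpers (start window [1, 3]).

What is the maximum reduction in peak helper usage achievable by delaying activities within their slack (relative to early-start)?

8

Early-start peak: h1:12  h2:6  h3:3  h4:3  h5:0  h6:0 ⇒ 12.
Leveled (J@3, K@1, L@5, M@2, N@1, O@3): h1:4  h2:4  h3:4  h4:4  h5:4  h6:4 ⇒ 4.
Reduction 12 − 4 = 8.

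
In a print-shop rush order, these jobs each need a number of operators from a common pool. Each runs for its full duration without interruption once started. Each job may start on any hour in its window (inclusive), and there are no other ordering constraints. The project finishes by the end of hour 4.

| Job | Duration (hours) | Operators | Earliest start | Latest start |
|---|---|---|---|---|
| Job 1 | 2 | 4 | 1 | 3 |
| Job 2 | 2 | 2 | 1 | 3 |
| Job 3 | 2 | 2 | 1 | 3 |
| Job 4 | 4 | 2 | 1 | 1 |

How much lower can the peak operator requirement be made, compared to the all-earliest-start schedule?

4

Early-start peak: h1:10  h2:10  h3:2  h4:2 ⇒ 10.
Leveled (Job 1@1, Job 2@3, Job 3@3, Job 4@1): h1:6  h2:6  h3:6  h4:6 ⇒ 6.
Reduction 10 − 6 = 4.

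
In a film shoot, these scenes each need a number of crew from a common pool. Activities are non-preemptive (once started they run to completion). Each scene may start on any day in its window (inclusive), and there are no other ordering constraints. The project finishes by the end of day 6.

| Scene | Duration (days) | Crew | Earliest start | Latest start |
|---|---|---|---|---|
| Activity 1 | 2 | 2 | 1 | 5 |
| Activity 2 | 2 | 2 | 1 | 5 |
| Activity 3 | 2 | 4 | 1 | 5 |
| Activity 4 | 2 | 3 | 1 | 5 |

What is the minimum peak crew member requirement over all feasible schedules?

Early-start (Activity 1@1, Activity 2@1, Activity 3@1, Activity 4@1) gives peak 11: d1:11  d2:11  d3:0  d4:0  d5:0  d6:0.
Shift Activity 3→3, Activity 4→5.
Schedule Activity 1@1, Activity 2@1, Activity 3@3, Activity 4@5: d1:4  d2:4  d3:4  d4:4  d5:3  d6:3 — peak 4.
Total crew member-days = 22 over 6 days ⇒ peak ≥ ⌈22/6⌉ = 4, so 4 is optimal.

4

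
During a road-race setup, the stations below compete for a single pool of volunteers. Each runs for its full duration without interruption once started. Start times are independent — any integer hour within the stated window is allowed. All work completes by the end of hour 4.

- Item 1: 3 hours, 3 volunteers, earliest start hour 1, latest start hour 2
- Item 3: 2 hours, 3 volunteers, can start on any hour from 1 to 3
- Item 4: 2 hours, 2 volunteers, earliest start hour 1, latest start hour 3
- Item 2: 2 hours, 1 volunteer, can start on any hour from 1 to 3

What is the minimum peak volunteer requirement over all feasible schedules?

6

Early-start (Item 1@1, Item 3@1, Item 4@1, Item 2@1) gives peak 9: h1:9  h2:9  h3:3  h4:0.
Shift Item 4→3, Item 2→3.
Schedule Item 1@1, Item 3@1, Item 4@3, Item 2@3: h1:6  h2:6  h3:6  h4:3 — peak 6.
Total volunteer-hours = 21 over 4 hours ⇒ peak ≥ ⌈21/4⌉ = 6, so 6 is optimal.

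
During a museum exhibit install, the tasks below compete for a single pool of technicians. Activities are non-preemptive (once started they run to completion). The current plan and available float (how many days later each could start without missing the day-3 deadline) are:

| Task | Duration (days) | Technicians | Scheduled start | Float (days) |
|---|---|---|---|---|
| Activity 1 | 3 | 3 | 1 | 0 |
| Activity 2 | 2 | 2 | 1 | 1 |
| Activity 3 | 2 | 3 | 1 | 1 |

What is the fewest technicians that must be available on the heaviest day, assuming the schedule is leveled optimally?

Schedule Activity 1@1, Activity 2@1, Activity 3@1: d1:8  d2:8  d3:3 — peak 8.
No arrangement of the 4 feasible schedules does better.

8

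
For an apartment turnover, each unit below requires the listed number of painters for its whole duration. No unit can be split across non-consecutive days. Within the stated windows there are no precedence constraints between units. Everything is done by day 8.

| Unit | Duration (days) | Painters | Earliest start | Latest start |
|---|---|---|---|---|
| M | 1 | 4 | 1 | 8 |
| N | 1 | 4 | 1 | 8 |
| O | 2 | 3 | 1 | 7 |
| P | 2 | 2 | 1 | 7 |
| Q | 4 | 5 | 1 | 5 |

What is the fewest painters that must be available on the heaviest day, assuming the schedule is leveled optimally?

Early-start (M@1, N@1, O@1, P@1, Q@1) gives peak 18: d1:18  d2:10  d3:5  d4:5  d5:0  d6:0  d7:0  d8:0.
Shift N→2, O→3, P→3, Q→5.
Schedule M@1, N@2, O@3, P@3, Q@5: d1:4  d2:4  d3:5  d4:5  d5:5  d6:5  d7:5  d8:5 — peak 5.
Total painter-days = 38 over 8 days ⇒ peak ≥ ⌈38/8⌉ = 5, so 5 is optimal.

5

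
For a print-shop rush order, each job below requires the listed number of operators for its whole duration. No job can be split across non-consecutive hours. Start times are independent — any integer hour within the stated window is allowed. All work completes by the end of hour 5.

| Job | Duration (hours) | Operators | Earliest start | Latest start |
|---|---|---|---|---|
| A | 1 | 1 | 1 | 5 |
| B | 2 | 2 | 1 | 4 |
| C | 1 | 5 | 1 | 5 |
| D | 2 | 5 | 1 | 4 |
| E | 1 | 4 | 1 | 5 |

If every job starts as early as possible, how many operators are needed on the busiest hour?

17

Early-start schedule: A@1, B@1, C@1, D@1, E@1.
Load per hour: hour 1: 17, hour 2: 7, hour 3: 0, hour 4: 0, hour 5: 0.
Peak is 17.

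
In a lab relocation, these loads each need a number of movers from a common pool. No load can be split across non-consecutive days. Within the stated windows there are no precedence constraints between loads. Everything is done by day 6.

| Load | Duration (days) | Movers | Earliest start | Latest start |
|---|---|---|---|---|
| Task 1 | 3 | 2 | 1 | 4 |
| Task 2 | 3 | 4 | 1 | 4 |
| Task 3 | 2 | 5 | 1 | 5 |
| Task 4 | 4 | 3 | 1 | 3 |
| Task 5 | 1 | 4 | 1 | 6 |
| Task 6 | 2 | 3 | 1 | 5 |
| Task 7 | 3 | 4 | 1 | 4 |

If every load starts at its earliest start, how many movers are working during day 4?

3

At early start, day 4 has: Task 4.
Demand: 3 = 3.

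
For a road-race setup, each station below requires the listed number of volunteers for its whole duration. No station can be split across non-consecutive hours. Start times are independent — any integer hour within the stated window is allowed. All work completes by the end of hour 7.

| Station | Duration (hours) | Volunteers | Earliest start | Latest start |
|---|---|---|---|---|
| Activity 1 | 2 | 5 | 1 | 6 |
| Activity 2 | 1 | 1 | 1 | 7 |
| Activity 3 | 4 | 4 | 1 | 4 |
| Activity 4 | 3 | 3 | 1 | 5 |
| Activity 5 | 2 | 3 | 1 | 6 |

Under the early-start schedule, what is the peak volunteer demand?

16

Early-start schedule: Activity 1@1, Activity 2@1, Activity 3@1, Activity 4@1, Activity 5@1.
Load per hour: hour 1: 16, hour 2: 15, hour 3: 7, hour 4: 4, hour 5: 0, hour 6: 0, hour 7: 0.
Peak is 16.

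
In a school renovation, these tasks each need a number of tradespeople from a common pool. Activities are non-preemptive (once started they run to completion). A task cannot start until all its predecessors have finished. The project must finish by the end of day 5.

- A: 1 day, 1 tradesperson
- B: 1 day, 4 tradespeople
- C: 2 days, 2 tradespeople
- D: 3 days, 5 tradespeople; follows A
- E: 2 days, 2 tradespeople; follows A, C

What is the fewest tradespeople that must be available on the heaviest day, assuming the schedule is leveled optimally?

Schedule A@1, B@1, C@1, D@2, E@3: d1:7  d2:7  d3:7  d4:7  d5:0 — peak 7.

7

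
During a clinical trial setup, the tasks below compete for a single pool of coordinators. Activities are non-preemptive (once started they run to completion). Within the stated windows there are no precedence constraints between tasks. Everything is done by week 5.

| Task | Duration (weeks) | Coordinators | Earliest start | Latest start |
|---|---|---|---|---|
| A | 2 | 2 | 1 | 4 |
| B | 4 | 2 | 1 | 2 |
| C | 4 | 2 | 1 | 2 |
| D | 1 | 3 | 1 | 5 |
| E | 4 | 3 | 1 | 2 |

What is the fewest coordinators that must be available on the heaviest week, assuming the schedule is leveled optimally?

9

Early-start (A@1, B@1, C@1, D@1, E@1) gives peak 12: w1:12  w2:9  w3:7  w4:7  w5:0.
Shift E→2.
Schedule A@1, B@1, C@1, D@1, E@2: w1:9  w2:9  w3:7  w4:7  w5:3 — peak 9.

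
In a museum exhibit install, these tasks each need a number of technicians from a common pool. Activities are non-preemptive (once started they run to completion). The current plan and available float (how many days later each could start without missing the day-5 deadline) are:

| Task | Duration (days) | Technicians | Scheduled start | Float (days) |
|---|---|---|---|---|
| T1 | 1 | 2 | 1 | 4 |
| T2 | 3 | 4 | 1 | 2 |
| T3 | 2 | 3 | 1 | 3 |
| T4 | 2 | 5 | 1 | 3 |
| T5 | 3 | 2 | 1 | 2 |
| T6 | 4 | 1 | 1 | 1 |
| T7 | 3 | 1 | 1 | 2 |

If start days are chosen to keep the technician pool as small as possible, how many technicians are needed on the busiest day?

9

Early-start (T1@1, T2@1, T3@1, T4@1, T5@1, T6@1, T7@1) gives peak 18: d1:18  d2:16  d3:8  d4:1  d5:0.
Shift T4→4, T5→3, T6→2, T7→2.
Schedule T1@1, T2@1, T3@1, T4@4, T5@3, T6@2, T7@2: d1:9  d2:9  d3:8  d4:9  d5:8 — peak 9.
Total technician-days = 43 over 5 days ⇒ peak ≥ ⌈43/5⌉ = 9, so 9 is optimal.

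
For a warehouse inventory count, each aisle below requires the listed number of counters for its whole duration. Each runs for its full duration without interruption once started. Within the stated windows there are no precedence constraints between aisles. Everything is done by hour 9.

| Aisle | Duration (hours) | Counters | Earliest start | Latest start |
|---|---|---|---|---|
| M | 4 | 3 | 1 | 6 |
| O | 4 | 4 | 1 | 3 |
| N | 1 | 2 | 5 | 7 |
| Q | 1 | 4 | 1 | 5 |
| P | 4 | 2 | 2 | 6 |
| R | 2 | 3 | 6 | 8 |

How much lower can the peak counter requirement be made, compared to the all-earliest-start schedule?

5

Early-start peak: h1:11  h2:9  h3:9  h4:9  h5:4  h6:3  h7:3  h8:0  h9:0 ⇒ 11.
Leveled (M@6, O@1, N@6, Q@5, P@2, R@7): h1:4  h2:6  h3:6  h4:6  h5:6  h6:5  h7:6  h8:6  h9:3 ⇒ 6.
Reduction 11 − 6 = 5.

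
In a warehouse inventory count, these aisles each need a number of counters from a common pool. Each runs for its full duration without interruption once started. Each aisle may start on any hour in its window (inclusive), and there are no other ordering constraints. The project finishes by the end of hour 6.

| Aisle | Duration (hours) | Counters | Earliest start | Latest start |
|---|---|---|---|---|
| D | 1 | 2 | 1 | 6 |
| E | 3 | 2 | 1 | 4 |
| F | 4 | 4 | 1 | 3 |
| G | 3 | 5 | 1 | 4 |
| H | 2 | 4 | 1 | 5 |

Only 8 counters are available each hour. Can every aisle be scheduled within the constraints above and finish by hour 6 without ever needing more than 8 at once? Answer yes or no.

no

The minimum achievable peak is 9; 8 < 9, so no feasible schedule stays within the cap.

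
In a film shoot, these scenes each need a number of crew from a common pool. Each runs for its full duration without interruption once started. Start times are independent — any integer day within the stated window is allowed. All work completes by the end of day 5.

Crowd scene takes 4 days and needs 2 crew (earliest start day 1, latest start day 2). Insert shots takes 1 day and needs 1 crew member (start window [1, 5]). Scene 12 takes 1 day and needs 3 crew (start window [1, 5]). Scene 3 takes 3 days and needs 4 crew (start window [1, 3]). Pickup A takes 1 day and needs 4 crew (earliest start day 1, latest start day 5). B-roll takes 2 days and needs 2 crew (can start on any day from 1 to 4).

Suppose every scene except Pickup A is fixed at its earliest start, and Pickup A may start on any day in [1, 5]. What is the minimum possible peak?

Pickup A@1: d1:16  d2:8  d3:6  d4:2  d5:0 → peak 16
Pickup A@2: d1:12  d2:12  d3:6  d4:2  d5:0 → peak 12
Pickup A@3: d1:12  d2:8  d3:10  d4:2  d5:0 → peak 12
Pickup A@4: d1:12  d2:8  d3:6  d4:6  d5:0 → peak 12
Pickup A@5: d1:12  d2:8  d3:6  d4:2  d5:4 → peak 12
Best is Pickup A@2, peak 12.

12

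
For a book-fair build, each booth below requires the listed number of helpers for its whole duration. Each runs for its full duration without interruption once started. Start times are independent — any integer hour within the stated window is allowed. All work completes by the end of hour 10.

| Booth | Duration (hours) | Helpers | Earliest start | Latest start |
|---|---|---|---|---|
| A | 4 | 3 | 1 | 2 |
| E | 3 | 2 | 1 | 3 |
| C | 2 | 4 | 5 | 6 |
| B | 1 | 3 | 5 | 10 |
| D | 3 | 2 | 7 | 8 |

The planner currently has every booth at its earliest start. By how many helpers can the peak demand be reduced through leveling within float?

Early-start peak: h1:5  h2:5  h3:5  h4:3  h5:7  h6:4  h7:2  h8:2  h9:2  h10:0 ⇒ 7.
Leveled (A@1, E@1, C@5, B@7, D@7): h1:5  h2:5  h3:5  h4:3  h5:4  h6:4  h7:5  h8:2  h9:2  h10:0 ⇒ 5.
Reduction 7 − 5 = 2.

2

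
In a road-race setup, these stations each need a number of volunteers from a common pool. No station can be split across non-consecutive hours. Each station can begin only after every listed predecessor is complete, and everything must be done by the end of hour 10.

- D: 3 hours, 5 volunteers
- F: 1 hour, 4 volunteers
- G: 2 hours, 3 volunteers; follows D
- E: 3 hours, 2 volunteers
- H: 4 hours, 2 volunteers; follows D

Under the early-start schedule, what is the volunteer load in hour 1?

At early start, hour 1 has: D, F, E.
Demand: 5 + 4 + 2 = 11.

11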